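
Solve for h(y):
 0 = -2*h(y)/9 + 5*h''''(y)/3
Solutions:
 h(y) = C1*exp(-15^(3/4)*2^(1/4)*y/15) + C2*exp(15^(3/4)*2^(1/4)*y/15) + C3*sin(15^(3/4)*2^(1/4)*y/15) + C4*cos(15^(3/4)*2^(1/4)*y/15)


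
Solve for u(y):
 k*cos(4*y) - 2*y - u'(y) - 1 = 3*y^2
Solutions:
 u(y) = C1 + k*sin(4*y)/4 - y^3 - y^2 - y


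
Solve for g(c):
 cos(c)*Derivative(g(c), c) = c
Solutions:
 g(c) = C1 + Integral(c/cos(c), c)


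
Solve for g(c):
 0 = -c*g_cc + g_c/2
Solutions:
 g(c) = C1 + C2*c^(3/2)


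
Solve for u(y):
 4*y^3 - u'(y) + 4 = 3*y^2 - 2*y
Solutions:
 u(y) = C1 + y^4 - y^3 + y^2 + 4*y


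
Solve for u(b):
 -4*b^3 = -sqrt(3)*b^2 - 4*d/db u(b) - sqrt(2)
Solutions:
 u(b) = C1 + b^4/4 - sqrt(3)*b^3/12 - sqrt(2)*b/4


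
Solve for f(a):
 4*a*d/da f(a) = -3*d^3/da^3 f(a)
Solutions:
 f(a) = C1 + Integral(C2*airyai(-6^(2/3)*a/3) + C3*airybi(-6^(2/3)*a/3), a)


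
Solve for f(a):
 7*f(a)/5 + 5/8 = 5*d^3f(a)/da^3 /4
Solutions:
 f(a) = C3*exp(140^(1/3)*a/5) + (C1*sin(140^(1/3)*sqrt(3)*a/10) + C2*cos(140^(1/3)*sqrt(3)*a/10))*exp(-140^(1/3)*a/10) - 25/56


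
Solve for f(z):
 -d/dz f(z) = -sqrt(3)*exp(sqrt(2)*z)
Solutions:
 f(z) = C1 + sqrt(6)*exp(sqrt(2)*z)/2


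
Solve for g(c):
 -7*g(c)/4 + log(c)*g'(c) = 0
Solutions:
 g(c) = C1*exp(7*li(c)/4)


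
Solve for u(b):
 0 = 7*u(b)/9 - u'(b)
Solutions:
 u(b) = C1*exp(7*b/9)


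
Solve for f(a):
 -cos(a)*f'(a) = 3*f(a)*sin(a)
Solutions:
 f(a) = C1*cos(a)^3


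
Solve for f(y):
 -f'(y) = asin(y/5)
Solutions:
 f(y) = C1 - y*asin(y/5) - sqrt(25 - y^2)


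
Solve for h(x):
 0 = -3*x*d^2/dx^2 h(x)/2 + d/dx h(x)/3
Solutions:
 h(x) = C1 + C2*x^(11/9)


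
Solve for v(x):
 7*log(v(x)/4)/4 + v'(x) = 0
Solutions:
 -4*Integral(1/(-log(_y) + 2*log(2)), (_y, v(x)))/7 = C1 - x


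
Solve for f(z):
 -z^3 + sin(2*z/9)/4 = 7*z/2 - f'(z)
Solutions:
 f(z) = C1 + z^4/4 + 7*z^2/4 + 9*cos(2*z/9)/8


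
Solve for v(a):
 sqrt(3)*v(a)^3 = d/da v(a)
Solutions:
 v(a) = -sqrt(2)*sqrt(-1/(C1 + sqrt(3)*a))/2
 v(a) = sqrt(2)*sqrt(-1/(C1 + sqrt(3)*a))/2


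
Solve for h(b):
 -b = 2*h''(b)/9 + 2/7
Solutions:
 h(b) = C1 + C2*b - 3*b^3/4 - 9*b^2/14


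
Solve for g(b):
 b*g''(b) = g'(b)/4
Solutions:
 g(b) = C1 + C2*b^(5/4)


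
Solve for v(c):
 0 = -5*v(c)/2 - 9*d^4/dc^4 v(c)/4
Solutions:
 v(c) = (C1*sin(2^(3/4)*sqrt(3)*5^(1/4)*c/6) + C2*cos(2^(3/4)*sqrt(3)*5^(1/4)*c/6))*exp(-2^(3/4)*sqrt(3)*5^(1/4)*c/6) + (C3*sin(2^(3/4)*sqrt(3)*5^(1/4)*c/6) + C4*cos(2^(3/4)*sqrt(3)*5^(1/4)*c/6))*exp(2^(3/4)*sqrt(3)*5^(1/4)*c/6)


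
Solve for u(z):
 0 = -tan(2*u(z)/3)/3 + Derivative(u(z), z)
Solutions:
 u(z) = -3*asin(C1*exp(2*z/9))/2 + 3*pi/2
 u(z) = 3*asin(C1*exp(2*z/9))/2


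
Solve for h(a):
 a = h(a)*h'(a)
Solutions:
 h(a) = -sqrt(C1 + a^2)
 h(a) = sqrt(C1 + a^2)


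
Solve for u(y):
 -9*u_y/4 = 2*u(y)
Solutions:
 u(y) = C1*exp(-8*y/9)


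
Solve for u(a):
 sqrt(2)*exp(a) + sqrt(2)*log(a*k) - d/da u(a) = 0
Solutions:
 u(a) = C1 + sqrt(2)*a*log(a*k) - sqrt(2)*a + sqrt(2)*exp(a)


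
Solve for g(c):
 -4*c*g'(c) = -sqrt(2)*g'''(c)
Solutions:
 g(c) = C1 + Integral(C2*airyai(sqrt(2)*c) + C3*airybi(sqrt(2)*c), c)


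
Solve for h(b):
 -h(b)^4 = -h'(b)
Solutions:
 h(b) = (-1/(C1 + 3*b))^(1/3)
 h(b) = (-1/(C1 + b))^(1/3)*(-3^(2/3) - 3*3^(1/6)*I)/6
 h(b) = (-1/(C1 + b))^(1/3)*(-3^(2/3) + 3*3^(1/6)*I)/6


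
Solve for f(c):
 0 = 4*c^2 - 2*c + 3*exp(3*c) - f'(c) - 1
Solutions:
 f(c) = C1 + 4*c^3/3 - c^2 - c + exp(3*c)


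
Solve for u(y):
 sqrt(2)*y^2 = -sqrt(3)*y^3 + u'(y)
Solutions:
 u(y) = C1 + sqrt(3)*y^4/4 + sqrt(2)*y^3/3


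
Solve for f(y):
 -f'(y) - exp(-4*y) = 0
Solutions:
 f(y) = C1 + exp(-4*y)/4


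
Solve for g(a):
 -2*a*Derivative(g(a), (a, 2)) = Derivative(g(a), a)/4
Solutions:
 g(a) = C1 + C2*a^(7/8)


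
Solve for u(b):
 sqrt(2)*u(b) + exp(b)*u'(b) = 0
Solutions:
 u(b) = C1*exp(sqrt(2)*exp(-b))


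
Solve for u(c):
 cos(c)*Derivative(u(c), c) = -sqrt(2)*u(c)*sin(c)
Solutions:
 u(c) = C1*cos(c)^(sqrt(2))


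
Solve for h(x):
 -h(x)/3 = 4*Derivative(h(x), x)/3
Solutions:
 h(x) = C1*exp(-x/4)


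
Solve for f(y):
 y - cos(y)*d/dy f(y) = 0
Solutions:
 f(y) = C1 + Integral(y/cos(y), y)


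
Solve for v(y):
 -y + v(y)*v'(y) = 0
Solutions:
 v(y) = -sqrt(C1 + y^2)
 v(y) = sqrt(C1 + y^2)


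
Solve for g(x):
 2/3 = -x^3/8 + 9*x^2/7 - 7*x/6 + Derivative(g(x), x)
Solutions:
 g(x) = C1 + x^4/32 - 3*x^3/7 + 7*x^2/12 + 2*x/3


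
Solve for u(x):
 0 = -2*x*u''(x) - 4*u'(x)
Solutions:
 u(x) = C1 + C2/x


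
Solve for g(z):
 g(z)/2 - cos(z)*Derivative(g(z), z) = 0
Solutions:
 g(z) = C1*(sin(z) + 1)^(1/4)/(sin(z) - 1)^(1/4)


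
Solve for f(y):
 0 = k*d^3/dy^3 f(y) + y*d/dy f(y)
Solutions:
 f(y) = C1 + Integral(C2*airyai(y*(-1/k)^(1/3)) + C3*airybi(y*(-1/k)^(1/3)), y)


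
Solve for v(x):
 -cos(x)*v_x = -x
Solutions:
 v(x) = C1 + Integral(x/cos(x), x)


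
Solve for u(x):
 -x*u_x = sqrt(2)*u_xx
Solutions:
 u(x) = C1 + C2*erf(2^(1/4)*x/2)


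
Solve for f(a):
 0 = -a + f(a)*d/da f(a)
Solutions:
 f(a) = -sqrt(C1 + a^2)
 f(a) = sqrt(C1 + a^2)


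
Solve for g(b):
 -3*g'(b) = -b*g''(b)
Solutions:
 g(b) = C1 + C2*b^4


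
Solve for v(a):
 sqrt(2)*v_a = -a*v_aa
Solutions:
 v(a) = C1 + C2*a^(1 - sqrt(2))


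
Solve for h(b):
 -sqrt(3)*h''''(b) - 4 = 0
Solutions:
 h(b) = C1 + C2*b + C3*b^2 + C4*b^3 - sqrt(3)*b^4/18


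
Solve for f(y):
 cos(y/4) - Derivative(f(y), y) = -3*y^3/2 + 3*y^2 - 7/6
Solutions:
 f(y) = C1 + 3*y^4/8 - y^3 + 7*y/6 + 4*sin(y/4)


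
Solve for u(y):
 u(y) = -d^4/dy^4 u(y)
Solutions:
 u(y) = (C1*sin(sqrt(2)*y/2) + C2*cos(sqrt(2)*y/2))*exp(-sqrt(2)*y/2) + (C3*sin(sqrt(2)*y/2) + C4*cos(sqrt(2)*y/2))*exp(sqrt(2)*y/2)


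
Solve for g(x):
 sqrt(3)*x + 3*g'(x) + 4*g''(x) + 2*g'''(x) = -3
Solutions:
 g(x) = C1 - sqrt(3)*x^2/6 - x + 4*sqrt(3)*x/9 + (C2*sin(sqrt(2)*x/2) + C3*cos(sqrt(2)*x/2))*exp(-x)


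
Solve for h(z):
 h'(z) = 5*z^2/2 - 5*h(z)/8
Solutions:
 h(z) = C1*exp(-5*z/8) + 4*z^2 - 64*z/5 + 512/25


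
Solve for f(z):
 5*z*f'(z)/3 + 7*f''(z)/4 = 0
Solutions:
 f(z) = C1 + C2*erf(sqrt(210)*z/21)


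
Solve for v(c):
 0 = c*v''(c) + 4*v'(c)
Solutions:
 v(c) = C1 + C2/c^3


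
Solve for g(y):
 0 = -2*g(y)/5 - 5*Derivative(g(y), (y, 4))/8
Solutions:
 g(y) = (C1*sin(sqrt(10)*y/5) + C2*cos(sqrt(10)*y/5))*exp(-sqrt(10)*y/5) + (C3*sin(sqrt(10)*y/5) + C4*cos(sqrt(10)*y/5))*exp(sqrt(10)*y/5)


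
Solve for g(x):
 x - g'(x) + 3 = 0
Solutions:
 g(x) = C1 + x^2/2 + 3*x


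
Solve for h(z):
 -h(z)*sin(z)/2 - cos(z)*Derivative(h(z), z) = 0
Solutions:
 h(z) = C1*sqrt(cos(z))


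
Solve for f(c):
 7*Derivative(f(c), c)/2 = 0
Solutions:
 f(c) = C1


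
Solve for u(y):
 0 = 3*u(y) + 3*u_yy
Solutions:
 u(y) = C1*sin(y) + C2*cos(y)


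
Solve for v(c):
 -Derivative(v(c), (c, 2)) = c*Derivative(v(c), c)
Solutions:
 v(c) = C1 + C2*erf(sqrt(2)*c/2)


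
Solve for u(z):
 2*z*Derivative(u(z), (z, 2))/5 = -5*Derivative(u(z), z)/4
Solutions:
 u(z) = C1 + C2/z^(17/8)


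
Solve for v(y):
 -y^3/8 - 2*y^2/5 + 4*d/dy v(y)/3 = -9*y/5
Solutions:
 v(y) = C1 + 3*y^4/128 + y^3/10 - 27*y^2/40


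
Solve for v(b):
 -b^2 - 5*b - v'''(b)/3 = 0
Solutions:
 v(b) = C1 + C2*b + C3*b^2 - b^5/20 - 5*b^4/8


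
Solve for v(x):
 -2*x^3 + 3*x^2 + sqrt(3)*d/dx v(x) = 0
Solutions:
 v(x) = C1 + sqrt(3)*x^4/6 - sqrt(3)*x^3/3


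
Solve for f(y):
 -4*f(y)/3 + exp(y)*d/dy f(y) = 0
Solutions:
 f(y) = C1*exp(-4*exp(-y)/3)


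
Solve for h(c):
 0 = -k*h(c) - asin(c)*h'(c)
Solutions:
 h(c) = C1*exp(-k*Integral(1/asin(c), c))


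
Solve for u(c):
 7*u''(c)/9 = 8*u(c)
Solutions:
 u(c) = C1*exp(-6*sqrt(14)*c/7) + C2*exp(6*sqrt(14)*c/7)


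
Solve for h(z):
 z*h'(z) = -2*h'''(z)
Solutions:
 h(z) = C1 + Integral(C2*airyai(-2^(2/3)*z/2) + C3*airybi(-2^(2/3)*z/2), z)


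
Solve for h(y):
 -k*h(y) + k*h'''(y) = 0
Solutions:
 h(y) = C3*exp(y) + (C1*sin(sqrt(3)*y/2) + C2*cos(sqrt(3)*y/2))*exp(-y/2)


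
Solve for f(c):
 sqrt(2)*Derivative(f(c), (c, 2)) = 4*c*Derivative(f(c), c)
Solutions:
 f(c) = C1 + C2*erfi(2^(1/4)*c)


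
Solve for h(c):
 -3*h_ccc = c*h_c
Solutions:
 h(c) = C1 + Integral(C2*airyai(-3^(2/3)*c/3) + C3*airybi(-3^(2/3)*c/3), c)


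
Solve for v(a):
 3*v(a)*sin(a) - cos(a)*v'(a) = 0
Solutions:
 v(a) = C1/cos(a)^3


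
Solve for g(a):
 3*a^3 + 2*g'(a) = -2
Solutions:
 g(a) = C1 - 3*a^4/8 - a


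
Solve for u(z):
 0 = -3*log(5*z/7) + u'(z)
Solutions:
 u(z) = C1 + 3*z*log(z) - 3*z + z*log(125/343)


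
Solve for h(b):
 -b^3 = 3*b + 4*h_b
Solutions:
 h(b) = C1 - b^4/16 - 3*b^2/8


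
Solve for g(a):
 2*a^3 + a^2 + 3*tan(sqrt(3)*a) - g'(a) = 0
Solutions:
 g(a) = C1 + a^4/2 + a^3/3 - sqrt(3)*log(cos(sqrt(3)*a))


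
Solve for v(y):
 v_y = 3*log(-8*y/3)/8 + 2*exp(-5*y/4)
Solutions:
 v(y) = C1 + 3*y*log(-y)/8 + 3*y*(-log(3) - 1 + 3*log(2))/8 - 8*exp(-5*y/4)/5


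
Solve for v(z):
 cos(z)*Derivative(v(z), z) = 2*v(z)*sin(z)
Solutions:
 v(z) = C1/cos(z)^2


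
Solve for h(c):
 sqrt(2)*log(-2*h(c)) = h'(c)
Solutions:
 -sqrt(2)*Integral(1/(log(-_y) + log(2)), (_y, h(c)))/2 = C1 - c


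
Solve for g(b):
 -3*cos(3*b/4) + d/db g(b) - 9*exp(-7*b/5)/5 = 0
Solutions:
 g(b) = C1 + 4*sin(3*b/4) - 9*exp(-7*b/5)/7


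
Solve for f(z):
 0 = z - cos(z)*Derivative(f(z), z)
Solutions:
 f(z) = C1 + Integral(z/cos(z), z)


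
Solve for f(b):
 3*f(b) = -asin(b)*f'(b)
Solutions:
 f(b) = C1*exp(-3*Integral(1/asin(b), b))


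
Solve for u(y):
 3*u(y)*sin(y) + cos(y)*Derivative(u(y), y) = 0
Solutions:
 u(y) = C1*cos(y)^3


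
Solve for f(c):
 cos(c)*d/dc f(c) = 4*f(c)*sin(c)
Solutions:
 f(c) = C1/cos(c)^4


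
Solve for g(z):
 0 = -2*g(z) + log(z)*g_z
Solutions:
 g(z) = C1*exp(2*li(z))


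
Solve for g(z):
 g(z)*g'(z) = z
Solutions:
 g(z) = -sqrt(C1 + z^2)
 g(z) = sqrt(C1 + z^2)


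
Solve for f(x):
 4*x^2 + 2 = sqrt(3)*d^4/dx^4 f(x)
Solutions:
 f(x) = C1 + C2*x + C3*x^2 + C4*x^3 + sqrt(3)*x^6/270 + sqrt(3)*x^4/36


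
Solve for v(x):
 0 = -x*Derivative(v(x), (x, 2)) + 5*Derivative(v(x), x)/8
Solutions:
 v(x) = C1 + C2*x^(13/8)


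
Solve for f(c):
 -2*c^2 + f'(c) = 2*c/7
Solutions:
 f(c) = C1 + 2*c^3/3 + c^2/7


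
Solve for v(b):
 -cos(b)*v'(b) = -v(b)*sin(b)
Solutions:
 v(b) = C1/cos(b)


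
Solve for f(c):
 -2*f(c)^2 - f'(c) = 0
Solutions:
 f(c) = 1/(C1 + 2*c)


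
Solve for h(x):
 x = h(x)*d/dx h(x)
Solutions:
 h(x) = -sqrt(C1 + x^2)
 h(x) = sqrt(C1 + x^2)


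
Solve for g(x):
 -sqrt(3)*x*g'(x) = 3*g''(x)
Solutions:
 g(x) = C1 + C2*erf(sqrt(2)*3^(3/4)*x/6)


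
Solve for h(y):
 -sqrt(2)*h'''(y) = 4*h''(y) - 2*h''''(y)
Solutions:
 h(y) = C1 + C2*y + C3*exp(y*(sqrt(2) + sqrt(34))/4) + C4*exp(y*(-sqrt(34) + sqrt(2))/4)


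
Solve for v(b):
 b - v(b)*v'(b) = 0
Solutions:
 v(b) = -sqrt(C1 + b^2)
 v(b) = sqrt(C1 + b^2)


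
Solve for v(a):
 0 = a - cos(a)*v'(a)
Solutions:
 v(a) = C1 + Integral(a/cos(a), a)


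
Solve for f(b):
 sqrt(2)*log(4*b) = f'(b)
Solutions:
 f(b) = C1 + sqrt(2)*b*log(b) - sqrt(2)*b + 2*sqrt(2)*b*log(2)


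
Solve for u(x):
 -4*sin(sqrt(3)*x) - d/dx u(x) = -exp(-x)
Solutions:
 u(x) = C1 + 4*sqrt(3)*cos(sqrt(3)*x)/3 - exp(-x)


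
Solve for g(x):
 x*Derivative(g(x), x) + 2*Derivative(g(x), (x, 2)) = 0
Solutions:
 g(x) = C1 + C2*erf(x/2)


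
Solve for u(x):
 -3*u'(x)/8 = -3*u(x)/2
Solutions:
 u(x) = C1*exp(4*x)


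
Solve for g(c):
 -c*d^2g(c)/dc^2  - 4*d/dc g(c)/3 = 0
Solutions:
 g(c) = C1 + C2/c^(1/3)


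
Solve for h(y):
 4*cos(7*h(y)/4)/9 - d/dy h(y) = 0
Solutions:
 -4*y/9 - 2*log(sin(7*h(y)/4) - 1)/7 + 2*log(sin(7*h(y)/4) + 1)/7 = C1


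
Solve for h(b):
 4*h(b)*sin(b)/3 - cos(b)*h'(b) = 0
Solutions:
 h(b) = C1/cos(b)^(4/3)


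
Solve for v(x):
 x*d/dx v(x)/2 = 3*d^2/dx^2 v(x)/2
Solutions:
 v(x) = C1 + C2*erfi(sqrt(6)*x/6)


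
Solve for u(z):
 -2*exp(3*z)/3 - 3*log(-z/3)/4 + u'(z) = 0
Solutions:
 u(z) = C1 + 3*z*log(-z)/4 + 3*z*(-log(3) - 1)/4 + 2*exp(3*z)/9


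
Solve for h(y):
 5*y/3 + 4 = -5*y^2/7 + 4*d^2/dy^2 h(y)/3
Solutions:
 h(y) = C1 + C2*y + 5*y^4/112 + 5*y^3/24 + 3*y^2/2


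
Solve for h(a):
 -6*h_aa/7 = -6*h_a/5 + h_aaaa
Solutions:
 h(a) = C1 + C2*exp(-a*(-10*245^(1/3)/(147 + sqrt(23009))^(1/3) + 175^(1/3)*(147 + sqrt(23009))^(1/3))/70)*sin(sqrt(3)*a*(10*245^(1/3)/(147 + sqrt(23009))^(1/3) + 175^(1/3)*(147 + sqrt(23009))^(1/3))/70) + C3*exp(-a*(-10*245^(1/3)/(147 + sqrt(23009))^(1/3) + 175^(1/3)*(147 + sqrt(23009))^(1/3))/70)*cos(sqrt(3)*a*(10*245^(1/3)/(147 + sqrt(23009))^(1/3) + 175^(1/3)*(147 + sqrt(23009))^(1/3))/70) + C4*exp(a*(-10*245^(1/3)/(147 + sqrt(23009))^(1/3) + 175^(1/3)*(147 + sqrt(23009))^(1/3))/35)


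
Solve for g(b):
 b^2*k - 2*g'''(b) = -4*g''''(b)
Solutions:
 g(b) = C1 + C2*b + C3*b^2 + C4*exp(b/2) + b^5*k/120 + b^4*k/12 + 2*b^3*k/3


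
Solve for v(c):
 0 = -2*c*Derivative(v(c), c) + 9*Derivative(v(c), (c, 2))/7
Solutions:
 v(c) = C1 + C2*erfi(sqrt(7)*c/3)


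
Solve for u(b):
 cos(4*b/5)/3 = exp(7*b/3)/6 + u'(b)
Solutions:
 u(b) = C1 - exp(7*b/3)/14 + 5*sin(4*b/5)/12


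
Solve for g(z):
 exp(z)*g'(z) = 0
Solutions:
 g(z) = C1


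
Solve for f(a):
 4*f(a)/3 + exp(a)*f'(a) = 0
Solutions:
 f(a) = C1*exp(4*exp(-a)/3)


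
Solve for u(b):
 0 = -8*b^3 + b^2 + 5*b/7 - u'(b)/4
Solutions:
 u(b) = C1 - 8*b^4 + 4*b^3/3 + 10*b^2/7


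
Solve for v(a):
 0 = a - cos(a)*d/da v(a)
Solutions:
 v(a) = C1 + Integral(a/cos(a), a)


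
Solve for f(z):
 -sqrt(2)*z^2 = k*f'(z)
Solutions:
 f(z) = C1 - sqrt(2)*z^3/(3*k)


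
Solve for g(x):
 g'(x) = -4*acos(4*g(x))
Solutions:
 Integral(1/acos(4*_y), (_y, g(x))) = C1 - 4*x


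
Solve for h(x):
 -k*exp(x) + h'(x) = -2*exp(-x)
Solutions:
 h(x) = C1 + k*exp(x) + 2*exp(-x)


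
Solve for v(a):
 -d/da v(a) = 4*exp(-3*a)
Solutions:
 v(a) = C1 + 4*exp(-3*a)/3


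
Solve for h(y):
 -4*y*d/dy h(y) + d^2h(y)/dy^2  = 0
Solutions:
 h(y) = C1 + C2*erfi(sqrt(2)*y)


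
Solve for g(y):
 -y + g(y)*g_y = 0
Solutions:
 g(y) = -sqrt(C1 + y^2)
 g(y) = sqrt(C1 + y^2)


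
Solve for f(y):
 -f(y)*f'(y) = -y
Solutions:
 f(y) = -sqrt(C1 + y^2)
 f(y) = sqrt(C1 + y^2)


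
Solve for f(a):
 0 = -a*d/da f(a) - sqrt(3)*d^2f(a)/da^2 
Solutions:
 f(a) = C1 + C2*erf(sqrt(2)*3^(3/4)*a/6)


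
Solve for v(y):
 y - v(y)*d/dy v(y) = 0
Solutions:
 v(y) = -sqrt(C1 + y^2)
 v(y) = sqrt(C1 + y^2)


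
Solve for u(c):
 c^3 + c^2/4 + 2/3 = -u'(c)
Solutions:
 u(c) = C1 - c^4/4 - c^3/12 - 2*c/3


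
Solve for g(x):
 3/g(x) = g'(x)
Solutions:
 g(x) = -sqrt(C1 + 6*x)
 g(x) = sqrt(C1 + 6*x)


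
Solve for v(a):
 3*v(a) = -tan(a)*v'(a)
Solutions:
 v(a) = C1/sin(a)^3


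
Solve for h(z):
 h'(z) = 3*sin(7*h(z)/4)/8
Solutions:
 -3*z/8 + 2*log(cos(7*h(z)/4) - 1)/7 - 2*log(cos(7*h(z)/4) + 1)/7 = C1


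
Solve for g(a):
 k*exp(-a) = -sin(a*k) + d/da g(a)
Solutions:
 g(a) = C1 - k*exp(-a) - cos(a*k)/k


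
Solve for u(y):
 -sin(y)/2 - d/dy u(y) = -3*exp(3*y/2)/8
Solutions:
 u(y) = C1 + exp(3*y/2)/4 + cos(y)/2


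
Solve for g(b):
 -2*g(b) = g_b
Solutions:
 g(b) = C1*exp(-2*b)


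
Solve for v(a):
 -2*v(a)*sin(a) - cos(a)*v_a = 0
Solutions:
 v(a) = C1*cos(a)^2


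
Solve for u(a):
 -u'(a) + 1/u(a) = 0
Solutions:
 u(a) = -sqrt(C1 + 2*a)
 u(a) = sqrt(C1 + 2*a)


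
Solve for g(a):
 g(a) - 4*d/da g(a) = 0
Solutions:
 g(a) = C1*exp(a/4)


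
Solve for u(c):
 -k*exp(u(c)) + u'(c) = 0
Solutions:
 u(c) = log(-1/(C1 + c*k))


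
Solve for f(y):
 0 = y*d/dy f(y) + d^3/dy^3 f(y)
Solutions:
 f(y) = C1 + Integral(C2*airyai(-y) + C3*airybi(-y), y)


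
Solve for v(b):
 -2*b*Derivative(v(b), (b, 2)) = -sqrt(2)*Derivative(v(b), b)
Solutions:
 v(b) = C1 + C2*b^(sqrt(2)/2 + 1)


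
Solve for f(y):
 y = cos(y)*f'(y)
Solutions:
 f(y) = C1 + Integral(y/cos(y), y)


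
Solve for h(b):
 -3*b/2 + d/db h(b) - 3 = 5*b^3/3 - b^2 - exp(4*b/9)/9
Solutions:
 h(b) = C1 + 5*b^4/12 - b^3/3 + 3*b^2/4 + 3*b - exp(4*b/9)/4


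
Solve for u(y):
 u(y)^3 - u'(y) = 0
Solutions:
 u(y) = -sqrt(2)*sqrt(-1/(C1 + y))/2
 u(y) = sqrt(2)*sqrt(-1/(C1 + y))/2


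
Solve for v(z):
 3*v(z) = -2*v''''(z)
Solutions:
 v(z) = (C1*sin(6^(1/4)*z/2) + C2*cos(6^(1/4)*z/2))*exp(-6^(1/4)*z/2) + (C3*sin(6^(1/4)*z/2) + C4*cos(6^(1/4)*z/2))*exp(6^(1/4)*z/2)


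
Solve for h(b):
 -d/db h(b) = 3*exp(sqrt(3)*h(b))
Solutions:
 h(b) = sqrt(3)*(2*log(1/(C1 + 3*b)) - log(3))/6


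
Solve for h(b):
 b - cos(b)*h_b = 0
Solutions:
 h(b) = C1 + Integral(b/cos(b), b)


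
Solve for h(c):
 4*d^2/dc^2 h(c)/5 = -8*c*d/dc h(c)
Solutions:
 h(c) = C1 + C2*erf(sqrt(5)*c)


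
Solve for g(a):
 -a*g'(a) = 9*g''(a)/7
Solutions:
 g(a) = C1 + C2*erf(sqrt(14)*a/6)


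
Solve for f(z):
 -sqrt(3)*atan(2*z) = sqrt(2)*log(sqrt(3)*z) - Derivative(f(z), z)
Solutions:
 f(z) = C1 + sqrt(2)*z*(log(z) - 1) + sqrt(2)*z*log(3)/2 + sqrt(3)*(z*atan(2*z) - log(4*z^2 + 1)/4)


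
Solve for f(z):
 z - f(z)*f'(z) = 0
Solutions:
 f(z) = -sqrt(C1 + z^2)
 f(z) = sqrt(C1 + z^2)


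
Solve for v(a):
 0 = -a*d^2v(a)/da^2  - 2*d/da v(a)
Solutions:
 v(a) = C1 + C2/a


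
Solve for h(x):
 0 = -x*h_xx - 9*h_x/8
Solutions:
 h(x) = C1 + C2/x^(1/8)


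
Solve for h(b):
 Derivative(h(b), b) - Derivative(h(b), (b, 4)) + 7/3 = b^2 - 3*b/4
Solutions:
 h(b) = C1 + C4*exp(b) + b^3/3 - 3*b^2/8 - 7*b/3 + (C2*sin(sqrt(3)*b/2) + C3*cos(sqrt(3)*b/2))*exp(-b/2)


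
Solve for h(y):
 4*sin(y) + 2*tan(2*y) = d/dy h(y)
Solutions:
 h(y) = C1 - log(cos(2*y)) - 4*cos(y)


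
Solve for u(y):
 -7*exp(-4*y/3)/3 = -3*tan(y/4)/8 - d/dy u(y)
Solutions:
 u(y) = C1 - 3*log(tan(y/4)^2 + 1)/4 - 7*exp(-4*y/3)/4


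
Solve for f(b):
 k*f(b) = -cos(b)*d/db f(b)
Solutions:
 f(b) = C1*exp(k*(log(sin(b) - 1) - log(sin(b) + 1))/2)


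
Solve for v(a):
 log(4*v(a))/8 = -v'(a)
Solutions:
 8*Integral(1/(log(_y) + 2*log(2)), (_y, v(a))) = C1 - a


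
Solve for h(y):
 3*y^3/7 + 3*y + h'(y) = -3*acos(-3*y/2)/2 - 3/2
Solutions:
 h(y) = C1 - 3*y^4/28 - 3*y^2/2 - 3*y*acos(-3*y/2)/2 - 3*y/2 - sqrt(4 - 9*y^2)/2


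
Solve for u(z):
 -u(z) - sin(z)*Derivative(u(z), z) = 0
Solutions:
 u(z) = C1*sqrt(cos(z) + 1)/sqrt(cos(z) - 1)


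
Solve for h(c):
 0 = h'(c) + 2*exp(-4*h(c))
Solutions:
 h(c) = log(-I*(C1 - 8*c)^(1/4))
 h(c) = log(I*(C1 - 8*c)^(1/4))
 h(c) = log(-(C1 - 8*c)^(1/4))
 h(c) = log(C1 - 8*c)/4


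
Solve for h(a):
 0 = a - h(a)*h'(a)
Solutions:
 h(a) = -sqrt(C1 + a^2)
 h(a) = sqrt(C1 + a^2)


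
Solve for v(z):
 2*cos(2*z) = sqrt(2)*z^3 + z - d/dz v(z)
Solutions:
 v(z) = C1 + sqrt(2)*z^4/4 + z^2/2 - sin(2*z)


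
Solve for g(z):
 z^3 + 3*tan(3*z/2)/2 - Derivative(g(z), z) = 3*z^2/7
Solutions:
 g(z) = C1 + z^4/4 - z^3/7 - log(cos(3*z/2))


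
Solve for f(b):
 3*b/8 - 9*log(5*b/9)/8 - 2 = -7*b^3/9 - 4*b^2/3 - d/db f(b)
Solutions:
 f(b) = C1 - 7*b^4/36 - 4*b^3/9 - 3*b^2/16 + 9*b*log(b)/8 - 9*b*log(3)/4 + 7*b/8 + 9*b*log(5)/8


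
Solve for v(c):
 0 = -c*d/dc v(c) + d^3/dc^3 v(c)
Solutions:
 v(c) = C1 + Integral(C2*airyai(c) + C3*airybi(c), c)


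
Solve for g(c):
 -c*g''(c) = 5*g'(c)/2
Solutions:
 g(c) = C1 + C2/c^(3/2)


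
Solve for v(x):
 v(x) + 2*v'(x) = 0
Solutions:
 v(x) = C1*exp(-x/2)


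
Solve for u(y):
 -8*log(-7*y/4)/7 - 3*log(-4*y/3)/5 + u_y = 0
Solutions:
 u(y) = C1 + 61*y*log(-y)/35 + y*(-61 - 38*log(2) - 21*log(3) + 40*log(7))/35


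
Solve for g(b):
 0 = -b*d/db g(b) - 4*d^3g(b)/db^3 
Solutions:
 g(b) = C1 + Integral(C2*airyai(-2^(1/3)*b/2) + C3*airybi(-2^(1/3)*b/2), b)


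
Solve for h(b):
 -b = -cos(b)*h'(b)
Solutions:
 h(b) = C1 + Integral(b/cos(b), b)


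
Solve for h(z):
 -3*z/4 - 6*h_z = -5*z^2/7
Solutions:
 h(z) = C1 + 5*z^3/126 - z^2/16


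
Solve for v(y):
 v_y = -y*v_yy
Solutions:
 v(y) = C1 + C2*log(y)


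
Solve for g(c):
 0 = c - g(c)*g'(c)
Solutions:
 g(c) = -sqrt(C1 + c^2)
 g(c) = sqrt(C1 + c^2)


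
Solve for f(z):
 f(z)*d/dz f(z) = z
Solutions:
 f(z) = -sqrt(C1 + z^2)
 f(z) = sqrt(C1 + z^2)


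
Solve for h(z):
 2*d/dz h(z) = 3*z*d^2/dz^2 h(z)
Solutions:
 h(z) = C1 + C2*z^(5/3)


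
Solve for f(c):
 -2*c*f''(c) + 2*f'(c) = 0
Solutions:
 f(c) = C1 + C2*c^2


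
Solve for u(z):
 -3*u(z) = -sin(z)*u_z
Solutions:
 u(z) = C1*(cos(z) - 1)^(3/2)/(cos(z) + 1)^(3/2)


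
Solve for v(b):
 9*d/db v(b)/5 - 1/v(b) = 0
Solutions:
 v(b) = -sqrt(C1 + 10*b)/3
 v(b) = sqrt(C1 + 10*b)/3


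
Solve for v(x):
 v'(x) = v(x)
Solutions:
 v(x) = C1*exp(x)


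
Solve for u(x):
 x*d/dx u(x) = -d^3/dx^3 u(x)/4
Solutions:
 u(x) = C1 + Integral(C2*airyai(-2^(2/3)*x) + C3*airybi(-2^(2/3)*x), x)


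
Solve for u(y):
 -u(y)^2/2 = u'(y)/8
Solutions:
 u(y) = 1/(C1 + 4*y)


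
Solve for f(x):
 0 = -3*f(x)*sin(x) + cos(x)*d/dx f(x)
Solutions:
 f(x) = C1/cos(x)^3


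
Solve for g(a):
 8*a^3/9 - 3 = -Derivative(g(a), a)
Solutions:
 g(a) = C1 - 2*a^4/9 + 3*a


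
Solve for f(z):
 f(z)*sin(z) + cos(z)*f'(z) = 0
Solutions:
 f(z) = C1*cos(z)


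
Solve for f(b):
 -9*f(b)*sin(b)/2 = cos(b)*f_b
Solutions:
 f(b) = C1*cos(b)^(9/2)


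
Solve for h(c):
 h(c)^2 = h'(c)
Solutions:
 h(c) = -1/(C1 + c)


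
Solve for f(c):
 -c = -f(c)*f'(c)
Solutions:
 f(c) = -sqrt(C1 + c^2)
 f(c) = sqrt(C1 + c^2)


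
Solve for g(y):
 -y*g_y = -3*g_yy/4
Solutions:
 g(y) = C1 + C2*erfi(sqrt(6)*y/3)


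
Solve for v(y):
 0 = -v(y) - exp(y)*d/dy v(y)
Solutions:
 v(y) = C1*exp(exp(-y))


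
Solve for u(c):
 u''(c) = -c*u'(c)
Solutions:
 u(c) = C1 + C2*erf(sqrt(2)*c/2)


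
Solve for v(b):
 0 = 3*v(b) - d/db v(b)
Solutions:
 v(b) = C1*exp(3*b)


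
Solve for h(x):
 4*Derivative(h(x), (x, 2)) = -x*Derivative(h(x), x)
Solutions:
 h(x) = C1 + C2*erf(sqrt(2)*x/4)


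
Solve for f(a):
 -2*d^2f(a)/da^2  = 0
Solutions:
 f(a) = C1 + C2*a


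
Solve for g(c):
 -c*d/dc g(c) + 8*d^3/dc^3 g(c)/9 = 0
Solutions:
 g(c) = C1 + Integral(C2*airyai(3^(2/3)*c/2) + C3*airybi(3^(2/3)*c/2), c)


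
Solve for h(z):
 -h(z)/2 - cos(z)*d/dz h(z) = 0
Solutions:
 h(z) = C1*(sin(z) - 1)^(1/4)/(sin(z) + 1)^(1/4)


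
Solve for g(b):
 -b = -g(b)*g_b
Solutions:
 g(b) = -sqrt(C1 + b^2)
 g(b) = sqrt(C1 + b^2)


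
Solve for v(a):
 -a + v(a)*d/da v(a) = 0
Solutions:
 v(a) = -sqrt(C1 + a^2)
 v(a) = sqrt(C1 + a^2)


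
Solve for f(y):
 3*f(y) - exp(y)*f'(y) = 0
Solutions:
 f(y) = C1*exp(-3*exp(-y))


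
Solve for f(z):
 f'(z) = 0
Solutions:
 f(z) = C1


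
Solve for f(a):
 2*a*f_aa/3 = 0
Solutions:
 f(a) = C1 + C2*a


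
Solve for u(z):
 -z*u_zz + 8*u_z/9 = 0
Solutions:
 u(z) = C1 + C2*z^(17/9)


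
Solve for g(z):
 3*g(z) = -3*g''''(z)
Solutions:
 g(z) = (C1*sin(sqrt(2)*z/2) + C2*cos(sqrt(2)*z/2))*exp(-sqrt(2)*z/2) + (C3*sin(sqrt(2)*z/2) + C4*cos(sqrt(2)*z/2))*exp(sqrt(2)*z/2)


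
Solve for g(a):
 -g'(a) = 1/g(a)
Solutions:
 g(a) = -sqrt(C1 - 2*a)
 g(a) = sqrt(C1 - 2*a)


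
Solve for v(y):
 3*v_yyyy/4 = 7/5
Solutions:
 v(y) = C1 + C2*y + C3*y^2 + C4*y^3 + 7*y^4/90


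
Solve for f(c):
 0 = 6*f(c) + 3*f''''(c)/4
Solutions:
 f(c) = (C1*sin(2^(1/4)*c) + C2*cos(2^(1/4)*c))*exp(-2^(1/4)*c) + (C3*sin(2^(1/4)*c) + C4*cos(2^(1/4)*c))*exp(2^(1/4)*c)


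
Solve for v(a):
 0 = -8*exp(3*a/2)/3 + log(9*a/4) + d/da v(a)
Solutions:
 v(a) = C1 - a*log(a) + a*(-2*log(3) + 1 + 2*log(2)) + 16*exp(3*a/2)/9


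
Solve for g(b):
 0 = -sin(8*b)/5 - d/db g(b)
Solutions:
 g(b) = C1 + cos(8*b)/40


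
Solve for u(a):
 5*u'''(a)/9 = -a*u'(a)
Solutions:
 u(a) = C1 + Integral(C2*airyai(-15^(2/3)*a/5) + C3*airybi(-15^(2/3)*a/5), a)


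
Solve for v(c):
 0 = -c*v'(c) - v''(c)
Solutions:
 v(c) = C1 + C2*erf(sqrt(2)*c/2)


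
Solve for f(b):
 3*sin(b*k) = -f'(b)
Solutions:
 f(b) = C1 + 3*cos(b*k)/k


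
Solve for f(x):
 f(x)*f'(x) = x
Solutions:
 f(x) = -sqrt(C1 + x^2)
 f(x) = sqrt(C1 + x^2)


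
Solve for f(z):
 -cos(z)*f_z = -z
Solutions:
 f(z) = C1 + Integral(z/cos(z), z)


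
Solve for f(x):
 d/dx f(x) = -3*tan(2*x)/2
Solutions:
 f(x) = C1 + 3*log(cos(2*x))/4


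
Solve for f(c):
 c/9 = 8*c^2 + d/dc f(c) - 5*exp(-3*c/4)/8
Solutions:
 f(c) = C1 - 8*c^3/3 + c^2/18 - 5*exp(-3*c/4)/6


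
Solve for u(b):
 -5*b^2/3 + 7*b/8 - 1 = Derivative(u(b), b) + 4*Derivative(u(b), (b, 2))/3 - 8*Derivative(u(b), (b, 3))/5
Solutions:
 u(b) = C1 + C2*exp(b*(5 - sqrt(115))/12) + C3*exp(b*(5 + sqrt(115))/12) - 5*b^3/9 + 383*b^2/144 - 725*b/54


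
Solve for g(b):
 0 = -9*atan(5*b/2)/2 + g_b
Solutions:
 g(b) = C1 + 9*b*atan(5*b/2)/2 - 9*log(25*b^2 + 4)/10


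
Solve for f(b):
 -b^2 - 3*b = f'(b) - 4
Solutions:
 f(b) = C1 - b^3/3 - 3*b^2/2 + 4*b


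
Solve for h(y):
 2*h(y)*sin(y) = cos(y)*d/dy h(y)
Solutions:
 h(y) = C1/cos(y)^2


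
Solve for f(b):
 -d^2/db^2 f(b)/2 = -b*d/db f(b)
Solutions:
 f(b) = C1 + C2*erfi(b)


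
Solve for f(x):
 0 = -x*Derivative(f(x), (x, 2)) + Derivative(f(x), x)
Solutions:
 f(x) = C1 + C2*x^2


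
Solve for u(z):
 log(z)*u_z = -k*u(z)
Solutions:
 u(z) = C1*exp(-k*li(z))


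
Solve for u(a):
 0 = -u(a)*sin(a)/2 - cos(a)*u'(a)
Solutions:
 u(a) = C1*sqrt(cos(a))


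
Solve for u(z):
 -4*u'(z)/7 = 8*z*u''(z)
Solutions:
 u(z) = C1 + C2*z^(13/14)


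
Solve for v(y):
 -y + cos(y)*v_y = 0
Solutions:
 v(y) = C1 + Integral(y/cos(y), y)


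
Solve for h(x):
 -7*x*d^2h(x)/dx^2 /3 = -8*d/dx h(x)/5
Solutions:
 h(x) = C1 + C2*x^(59/35)


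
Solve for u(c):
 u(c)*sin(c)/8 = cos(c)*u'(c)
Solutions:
 u(c) = C1/cos(c)^(1/8)


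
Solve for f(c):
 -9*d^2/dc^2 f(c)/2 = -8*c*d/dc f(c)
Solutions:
 f(c) = C1 + C2*erfi(2*sqrt(2)*c/3)


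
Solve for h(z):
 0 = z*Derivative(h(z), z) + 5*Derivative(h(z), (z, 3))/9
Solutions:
 h(z) = C1 + Integral(C2*airyai(-15^(2/3)*z/5) + C3*airybi(-15^(2/3)*z/5), z)


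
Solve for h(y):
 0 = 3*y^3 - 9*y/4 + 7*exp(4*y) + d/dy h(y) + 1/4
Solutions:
 h(y) = C1 - 3*y^4/4 + 9*y^2/8 - y/4 - 7*exp(4*y)/4


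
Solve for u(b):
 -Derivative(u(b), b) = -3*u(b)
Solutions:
 u(b) = C1*exp(3*b)


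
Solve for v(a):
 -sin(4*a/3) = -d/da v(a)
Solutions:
 v(a) = C1 - 3*cos(4*a/3)/4


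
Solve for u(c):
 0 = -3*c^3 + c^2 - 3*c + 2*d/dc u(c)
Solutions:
 u(c) = C1 + 3*c^4/8 - c^3/6 + 3*c^2/4


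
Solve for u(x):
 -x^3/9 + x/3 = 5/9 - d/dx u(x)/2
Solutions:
 u(x) = C1 + x^4/18 - x^2/3 + 10*x/9


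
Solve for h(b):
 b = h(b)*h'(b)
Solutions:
 h(b) = -sqrt(C1 + b^2)
 h(b) = sqrt(C1 + b^2)


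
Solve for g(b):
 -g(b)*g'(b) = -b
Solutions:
 g(b) = -sqrt(C1 + b^2)
 g(b) = sqrt(C1 + b^2)


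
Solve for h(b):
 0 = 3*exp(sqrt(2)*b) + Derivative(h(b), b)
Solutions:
 h(b) = C1 - 3*sqrt(2)*exp(sqrt(2)*b)/2


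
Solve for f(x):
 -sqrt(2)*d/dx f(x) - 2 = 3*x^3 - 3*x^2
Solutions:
 f(x) = C1 - 3*sqrt(2)*x^4/8 + sqrt(2)*x^3/2 - sqrt(2)*x


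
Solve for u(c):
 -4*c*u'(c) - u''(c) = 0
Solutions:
 u(c) = C1 + C2*erf(sqrt(2)*c)


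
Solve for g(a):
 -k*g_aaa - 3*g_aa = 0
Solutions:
 g(a) = C1 + C2*a + C3*exp(-3*a/k)


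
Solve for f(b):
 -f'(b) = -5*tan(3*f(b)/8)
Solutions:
 f(b) = -8*asin(C1*exp(15*b/8))/3 + 8*pi/3
 f(b) = 8*asin(C1*exp(15*b/8))/3


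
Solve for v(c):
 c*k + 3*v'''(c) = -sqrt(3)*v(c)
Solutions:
 v(c) = C3*exp(-3^(5/6)*c/3) - sqrt(3)*c*k/3 + (C1*sin(3^(1/3)*c/2) + C2*cos(3^(1/3)*c/2))*exp(3^(5/6)*c/6)


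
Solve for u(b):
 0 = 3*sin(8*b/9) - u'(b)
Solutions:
 u(b) = C1 - 27*cos(8*b/9)/8


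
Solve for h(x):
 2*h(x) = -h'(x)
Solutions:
 h(x) = C1*exp(-2*x)


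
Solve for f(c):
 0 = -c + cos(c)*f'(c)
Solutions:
 f(c) = C1 + Integral(c/cos(c), c)


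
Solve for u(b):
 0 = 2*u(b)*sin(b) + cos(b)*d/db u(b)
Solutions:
 u(b) = C1*cos(b)^2


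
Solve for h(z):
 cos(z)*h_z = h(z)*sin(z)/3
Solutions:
 h(z) = C1/cos(z)^(1/3)


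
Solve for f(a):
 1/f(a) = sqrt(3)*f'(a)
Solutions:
 f(a) = -sqrt(C1 + 6*sqrt(3)*a)/3
 f(a) = sqrt(C1 + 6*sqrt(3)*a)/3


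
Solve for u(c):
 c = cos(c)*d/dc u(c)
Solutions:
 u(c) = C1 + Integral(c/cos(c), c)


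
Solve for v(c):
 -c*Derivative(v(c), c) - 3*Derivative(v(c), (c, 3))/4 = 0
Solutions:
 v(c) = C1 + Integral(C2*airyai(-6^(2/3)*c/3) + C3*airybi(-6^(2/3)*c/3), c)


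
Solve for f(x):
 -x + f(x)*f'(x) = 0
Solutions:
 f(x) = -sqrt(C1 + x^2)
 f(x) = sqrt(C1 + x^2)


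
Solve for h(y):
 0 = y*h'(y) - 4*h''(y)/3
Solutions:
 h(y) = C1 + C2*erfi(sqrt(6)*y/4)


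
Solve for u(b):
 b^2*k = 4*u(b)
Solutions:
 u(b) = b^2*k/4


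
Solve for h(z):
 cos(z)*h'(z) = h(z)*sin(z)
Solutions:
 h(z) = C1/cos(z)


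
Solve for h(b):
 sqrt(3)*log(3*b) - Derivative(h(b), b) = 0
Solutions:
 h(b) = C1 + sqrt(3)*b*log(b) - sqrt(3)*b + sqrt(3)*b*log(3)


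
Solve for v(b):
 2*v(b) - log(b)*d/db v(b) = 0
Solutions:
 v(b) = C1*exp(2*li(b))


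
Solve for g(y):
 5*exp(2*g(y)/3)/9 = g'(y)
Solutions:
 g(y) = 3*log(-sqrt(-1/(C1 + 5*y))) - 3*log(2) + 3*log(6)/2 + 3*log(3)
 g(y) = 3*log(-1/(C1 + 5*y))/2 - 3*log(2) + 3*log(6)/2 + 3*log(3)


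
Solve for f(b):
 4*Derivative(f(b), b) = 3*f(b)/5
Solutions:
 f(b) = C1*exp(3*b/20)


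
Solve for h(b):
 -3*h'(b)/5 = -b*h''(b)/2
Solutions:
 h(b) = C1 + C2*b^(11/5)


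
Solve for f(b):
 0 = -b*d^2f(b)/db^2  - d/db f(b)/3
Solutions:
 f(b) = C1 + C2*b^(2/3)


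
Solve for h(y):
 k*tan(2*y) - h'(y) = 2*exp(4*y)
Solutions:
 h(y) = C1 - k*log(cos(2*y))/2 - exp(4*y)/2


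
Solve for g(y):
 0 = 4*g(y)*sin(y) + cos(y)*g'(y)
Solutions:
 g(y) = C1*cos(y)^4


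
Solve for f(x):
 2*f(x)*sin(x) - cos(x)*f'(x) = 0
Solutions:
 f(x) = C1/cos(x)^2


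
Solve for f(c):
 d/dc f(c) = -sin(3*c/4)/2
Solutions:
 f(c) = C1 + 2*cos(3*c/4)/3


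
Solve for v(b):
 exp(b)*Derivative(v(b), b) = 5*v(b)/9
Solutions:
 v(b) = C1*exp(-5*exp(-b)/9)


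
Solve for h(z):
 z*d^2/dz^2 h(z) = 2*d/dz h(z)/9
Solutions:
 h(z) = C1 + C2*z^(11/9)


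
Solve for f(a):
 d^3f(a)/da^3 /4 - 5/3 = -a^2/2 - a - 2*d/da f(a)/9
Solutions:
 f(a) = C1 + C2*sin(2*sqrt(2)*a/3) + C3*cos(2*sqrt(2)*a/3) - 3*a^3/4 - 9*a^2/4 + 201*a/16


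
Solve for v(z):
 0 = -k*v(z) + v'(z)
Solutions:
 v(z) = C1*exp(k*z)


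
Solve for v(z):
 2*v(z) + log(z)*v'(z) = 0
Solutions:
 v(z) = C1*exp(-2*li(z))


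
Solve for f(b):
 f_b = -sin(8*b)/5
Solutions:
 f(b) = C1 + cos(8*b)/40


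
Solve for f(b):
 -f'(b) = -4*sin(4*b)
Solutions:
 f(b) = C1 - cos(4*b)


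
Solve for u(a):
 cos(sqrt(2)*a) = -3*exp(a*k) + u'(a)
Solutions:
 u(a) = C1 + sqrt(2)*sin(sqrt(2)*a)/2 + 3*exp(a*k)/k


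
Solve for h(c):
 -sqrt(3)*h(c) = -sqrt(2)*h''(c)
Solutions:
 h(c) = C1*exp(-2^(3/4)*3^(1/4)*c/2) + C2*exp(2^(3/4)*3^(1/4)*c/2)


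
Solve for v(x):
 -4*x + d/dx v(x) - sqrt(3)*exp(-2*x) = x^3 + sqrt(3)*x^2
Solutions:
 v(x) = C1 + x^4/4 + sqrt(3)*x^3/3 + 2*x^2 - sqrt(3)*exp(-2*x)/2


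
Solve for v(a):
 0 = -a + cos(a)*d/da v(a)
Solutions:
 v(a) = C1 + Integral(a/cos(a), a)


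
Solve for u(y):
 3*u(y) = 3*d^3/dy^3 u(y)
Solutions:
 u(y) = C3*exp(y) + (C1*sin(sqrt(3)*y/2) + C2*cos(sqrt(3)*y/2))*exp(-y/2)


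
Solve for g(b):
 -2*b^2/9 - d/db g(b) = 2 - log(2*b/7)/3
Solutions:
 g(b) = C1 - 2*b^3/27 + b*log(b)/3 - 7*b/3 - b*log(7)/3 + b*log(2)/3


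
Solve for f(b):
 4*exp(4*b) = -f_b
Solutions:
 f(b) = C1 - exp(4*b)


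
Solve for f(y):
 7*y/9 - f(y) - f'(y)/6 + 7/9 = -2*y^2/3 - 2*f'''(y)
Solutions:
 f(y) = C1*exp(-y*((sqrt(2915) + 54)^(-1/3) + (sqrt(2915) + 54)^(1/3))/12)*sin(sqrt(3)*y*(-(sqrt(2915) + 54)^(1/3) + (sqrt(2915) + 54)^(-1/3))/12) + C2*exp(-y*((sqrt(2915) + 54)^(-1/3) + (sqrt(2915) + 54)^(1/3))/12)*cos(sqrt(3)*y*(-(sqrt(2915) + 54)^(1/3) + (sqrt(2915) + 54)^(-1/3))/12) + C3*exp(y*((sqrt(2915) + 54)^(-1/3) + (sqrt(2915) + 54)^(1/3))/6) + 2*y^2/3 + 5*y/9 + 37/54


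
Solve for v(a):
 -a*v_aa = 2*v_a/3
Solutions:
 v(a) = C1 + C2*a^(1/3)


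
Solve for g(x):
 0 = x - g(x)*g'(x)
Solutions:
 g(x) = -sqrt(C1 + x^2)
 g(x) = sqrt(C1 + x^2)


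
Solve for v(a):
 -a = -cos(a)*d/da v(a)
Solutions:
 v(a) = C1 + Integral(a/cos(a), a)


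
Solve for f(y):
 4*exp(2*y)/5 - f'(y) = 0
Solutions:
 f(y) = C1 + 2*exp(2*y)/5


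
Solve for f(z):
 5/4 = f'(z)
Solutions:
 f(z) = C1 + 5*z/4


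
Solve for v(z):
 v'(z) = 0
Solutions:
 v(z) = C1


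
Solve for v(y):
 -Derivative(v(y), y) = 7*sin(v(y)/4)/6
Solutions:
 7*y/6 + 2*log(cos(v(y)/4) - 1) - 2*log(cos(v(y)/4) + 1) = C1


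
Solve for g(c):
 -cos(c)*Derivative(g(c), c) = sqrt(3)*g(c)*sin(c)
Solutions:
 g(c) = C1*cos(c)^(sqrt(3))


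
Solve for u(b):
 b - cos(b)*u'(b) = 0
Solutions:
 u(b) = C1 + Integral(b/cos(b), b)


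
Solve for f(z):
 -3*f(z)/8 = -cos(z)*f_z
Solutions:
 f(z) = C1*(sin(z) + 1)^(3/16)/(sin(z) - 1)^(3/16)


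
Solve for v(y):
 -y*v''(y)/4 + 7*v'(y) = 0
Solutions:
 v(y) = C1 + C2*y^29


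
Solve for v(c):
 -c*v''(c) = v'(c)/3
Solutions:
 v(c) = C1 + C2*c^(2/3)


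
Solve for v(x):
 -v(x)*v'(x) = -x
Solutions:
 v(x) = -sqrt(C1 + x^2)
 v(x) = sqrt(C1 + x^2)


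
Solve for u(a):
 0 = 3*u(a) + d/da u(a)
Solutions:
 u(a) = C1*exp(-3*a)


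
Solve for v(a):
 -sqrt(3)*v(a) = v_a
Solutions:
 v(a) = C1*exp(-sqrt(3)*a)


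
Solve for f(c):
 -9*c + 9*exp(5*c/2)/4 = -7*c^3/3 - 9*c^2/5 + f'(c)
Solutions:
 f(c) = C1 + 7*c^4/12 + 3*c^3/5 - 9*c^2/2 + 9*exp(5*c/2)/10


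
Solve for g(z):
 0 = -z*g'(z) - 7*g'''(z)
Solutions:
 g(z) = C1 + Integral(C2*airyai(-7^(2/3)*z/7) + C3*airybi(-7^(2/3)*z/7), z)


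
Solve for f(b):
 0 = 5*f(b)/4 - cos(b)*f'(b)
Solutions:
 f(b) = C1*(sin(b) + 1)^(5/8)/(sin(b) - 1)^(5/8)


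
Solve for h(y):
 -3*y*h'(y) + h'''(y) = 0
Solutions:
 h(y) = C1 + Integral(C2*airyai(3^(1/3)*y) + C3*airybi(3^(1/3)*y), y)


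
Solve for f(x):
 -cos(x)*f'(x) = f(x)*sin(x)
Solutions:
 f(x) = C1*cos(x)


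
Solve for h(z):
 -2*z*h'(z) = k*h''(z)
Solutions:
 h(z) = C1 + C2*sqrt(k)*erf(z*sqrt(1/k))


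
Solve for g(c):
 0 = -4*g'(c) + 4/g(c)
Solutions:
 g(c) = -sqrt(C1 + 2*c)
 g(c) = sqrt(C1 + 2*c)


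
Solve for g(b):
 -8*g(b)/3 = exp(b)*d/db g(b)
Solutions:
 g(b) = C1*exp(8*exp(-b)/3)


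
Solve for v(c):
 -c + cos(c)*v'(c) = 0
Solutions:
 v(c) = C1 + Integral(c/cos(c), c)


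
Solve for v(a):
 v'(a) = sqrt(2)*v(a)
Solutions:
 v(a) = C1*exp(sqrt(2)*a)


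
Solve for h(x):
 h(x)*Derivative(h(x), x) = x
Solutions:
 h(x) = -sqrt(C1 + x^2)
 h(x) = sqrt(C1 + x^2)


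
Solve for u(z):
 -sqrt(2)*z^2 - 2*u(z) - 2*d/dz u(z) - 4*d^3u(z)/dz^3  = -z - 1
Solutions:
 u(z) = C1*exp(-6^(1/3)*z*(-(9 + sqrt(87))^(1/3) + 6^(1/3)/(9 + sqrt(87))^(1/3))/12)*sin(2^(1/3)*3^(1/6)*z*(3*2^(1/3)/(9 + sqrt(87))^(1/3) + 3^(2/3)*(9 + sqrt(87))^(1/3))/12) + C2*exp(-6^(1/3)*z*(-(9 + sqrt(87))^(1/3) + 6^(1/3)/(9 + sqrt(87))^(1/3))/12)*cos(2^(1/3)*3^(1/6)*z*(3*2^(1/3)/(9 + sqrt(87))^(1/3) + 3^(2/3)*(9 + sqrt(87))^(1/3))/12) + C3*exp(6^(1/3)*z*(-(9 + sqrt(87))^(1/3) + 6^(1/3)/(9 + sqrt(87))^(1/3))/6) - sqrt(2)*z^2/2 + z/2 + sqrt(2)*z - sqrt(2)


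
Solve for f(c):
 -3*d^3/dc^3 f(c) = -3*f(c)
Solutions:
 f(c) = C3*exp(c) + (C1*sin(sqrt(3)*c/2) + C2*cos(sqrt(3)*c/2))*exp(-c/2)


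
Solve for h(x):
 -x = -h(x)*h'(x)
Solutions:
 h(x) = -sqrt(C1 + x^2)
 h(x) = sqrt(C1 + x^2)


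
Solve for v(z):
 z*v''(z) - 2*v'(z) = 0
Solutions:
 v(z) = C1 + C2*z^3


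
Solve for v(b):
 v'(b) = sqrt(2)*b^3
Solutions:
 v(b) = C1 + sqrt(2)*b^4/4


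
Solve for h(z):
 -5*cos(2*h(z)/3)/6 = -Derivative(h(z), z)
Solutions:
 -5*z/6 - 3*log(sin(2*h(z)/3) - 1)/4 + 3*log(sin(2*h(z)/3) + 1)/4 = C1


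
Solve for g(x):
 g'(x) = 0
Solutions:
 g(x) = C1


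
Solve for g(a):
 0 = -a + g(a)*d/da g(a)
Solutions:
 g(a) = -sqrt(C1 + a^2)
 g(a) = sqrt(C1 + a^2)


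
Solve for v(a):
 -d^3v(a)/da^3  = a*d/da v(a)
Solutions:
 v(a) = C1 + Integral(C2*airyai(-a) + C3*airybi(-a), a)


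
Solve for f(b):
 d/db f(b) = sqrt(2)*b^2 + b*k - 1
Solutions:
 f(b) = C1 + sqrt(2)*b^3/3 + b^2*k/2 - b


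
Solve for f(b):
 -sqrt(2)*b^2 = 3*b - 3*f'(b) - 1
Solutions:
 f(b) = C1 + sqrt(2)*b^3/9 + b^2/2 - b/3


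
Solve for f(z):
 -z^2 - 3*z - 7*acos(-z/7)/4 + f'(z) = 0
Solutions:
 f(z) = C1 + z^3/3 + 3*z^2/2 + 7*z*acos(-z/7)/4 + 7*sqrt(49 - z^2)/4


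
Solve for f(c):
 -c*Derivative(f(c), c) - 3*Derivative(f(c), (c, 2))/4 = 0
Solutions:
 f(c) = C1 + C2*erf(sqrt(6)*c/3)


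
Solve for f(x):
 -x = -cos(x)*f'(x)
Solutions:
 f(x) = C1 + Integral(x/cos(x), x)


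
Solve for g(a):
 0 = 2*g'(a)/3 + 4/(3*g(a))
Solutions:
 g(a) = -sqrt(C1 - 4*a)
 g(a) = sqrt(C1 - 4*a)


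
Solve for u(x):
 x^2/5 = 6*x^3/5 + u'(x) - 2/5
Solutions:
 u(x) = C1 - 3*x^4/10 + x^3/15 + 2*x/5


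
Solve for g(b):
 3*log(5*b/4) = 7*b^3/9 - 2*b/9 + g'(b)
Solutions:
 g(b) = C1 - 7*b^4/36 + b^2/9 + 3*b*log(b) - 3*b + b*log(125/64)


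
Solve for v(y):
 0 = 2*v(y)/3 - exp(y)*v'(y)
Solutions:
 v(y) = C1*exp(-2*exp(-y)/3)


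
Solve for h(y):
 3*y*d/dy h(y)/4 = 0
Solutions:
 h(y) = C1


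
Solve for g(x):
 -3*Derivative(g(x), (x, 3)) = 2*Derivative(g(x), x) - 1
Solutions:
 g(x) = C1 + C2*sin(sqrt(6)*x/3) + C3*cos(sqrt(6)*x/3) + x/2


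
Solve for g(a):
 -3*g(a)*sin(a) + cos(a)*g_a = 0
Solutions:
 g(a) = C1/cos(a)^3


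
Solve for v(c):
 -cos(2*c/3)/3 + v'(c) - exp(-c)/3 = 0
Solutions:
 v(c) = C1 + sin(2*c/3)/2 - exp(-c)/3


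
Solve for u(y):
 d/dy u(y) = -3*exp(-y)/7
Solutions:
 u(y) = C1 + 3*exp(-y)/7


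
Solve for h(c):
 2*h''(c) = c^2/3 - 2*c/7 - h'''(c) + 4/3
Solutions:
 h(c) = C1 + C2*c + C3*exp(-2*c) + c^4/72 - 13*c^3/252 + 23*c^2/56


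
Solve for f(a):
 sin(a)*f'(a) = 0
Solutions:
 f(a) = C1


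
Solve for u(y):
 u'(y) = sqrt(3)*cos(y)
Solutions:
 u(y) = C1 + sqrt(3)*sin(y)


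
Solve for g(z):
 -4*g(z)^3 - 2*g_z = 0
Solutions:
 g(z) = -sqrt(2)*sqrt(-1/(C1 - 2*z))/2
 g(z) = sqrt(2)*sqrt(-1/(C1 - 2*z))/2


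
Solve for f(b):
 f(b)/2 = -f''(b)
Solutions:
 f(b) = C1*sin(sqrt(2)*b/2) + C2*cos(sqrt(2)*b/2)


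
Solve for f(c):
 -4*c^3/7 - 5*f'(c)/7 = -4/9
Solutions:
 f(c) = C1 - c^4/5 + 28*c/45


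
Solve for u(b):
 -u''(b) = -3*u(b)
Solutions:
 u(b) = C1*exp(-sqrt(3)*b) + C2*exp(sqrt(3)*b)


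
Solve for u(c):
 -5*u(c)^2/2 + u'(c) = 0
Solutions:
 u(c) = -2/(C1 + 5*c)


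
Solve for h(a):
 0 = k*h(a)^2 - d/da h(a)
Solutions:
 h(a) = -1/(C1 + a*k)


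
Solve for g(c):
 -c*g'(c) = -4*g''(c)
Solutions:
 g(c) = C1 + C2*erfi(sqrt(2)*c/4)


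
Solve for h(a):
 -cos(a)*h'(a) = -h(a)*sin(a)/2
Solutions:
 h(a) = C1/sqrt(cos(a))


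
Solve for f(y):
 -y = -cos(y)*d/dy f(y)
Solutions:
 f(y) = C1 + Integral(y/cos(y), y)
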